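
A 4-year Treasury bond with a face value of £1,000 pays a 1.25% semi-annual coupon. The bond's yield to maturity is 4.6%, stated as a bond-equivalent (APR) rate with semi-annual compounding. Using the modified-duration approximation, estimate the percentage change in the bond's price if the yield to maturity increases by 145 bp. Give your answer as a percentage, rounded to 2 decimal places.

-5.54%

Periodic yield y = 0.023. Modified duration first:
  t   CF        PV=CF/(1+0.023)^t    t·PV
  1         6.25         6.1095         6.1095
  2         6.25         5.9721        11.9442
  3         6.25         5.8379        17.5136
  4         6.25         5.7066        22.8264
  5         6.25         5.5783        27.8915
  6         6.25         5.4529        32.7173
  7         6.25         5.3303        37.3120
  8     1,006.25       838.8819     6,711.0552
  Σ                    878.8694     6,867.3697
P = 878.8694; D_Mac = 7.81387 half-year periods = 3.90693 yrs; D_mod = 3.90693/(1+0.023) = 3.81909 yrs.
ΔP/P ≈ -D_mod · Δy = -3.81909 × (+0.0145) = -0.055377 = -5.5377%.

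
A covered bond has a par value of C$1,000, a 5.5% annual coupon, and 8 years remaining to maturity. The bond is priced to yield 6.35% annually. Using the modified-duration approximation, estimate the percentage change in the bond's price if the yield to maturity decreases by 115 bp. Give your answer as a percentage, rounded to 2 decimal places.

+7.18%

Periodic yield y = 0.0635. Modified duration first:
  t   CF        PV=CF/(1+0.0635)^t    t·PV
  1        55.00        51.7160        51.7160
  2        55.00        48.6281        97.2563
  3        55.00        45.7246       137.1739
  4        55.00        42.9945       171.9779
  5        55.00        40.4273       202.1367
  6        55.00        38.0135       228.0809
  7        55.00        35.7438       250.2063
  8     1,055.00       644.6923     5,157.5387
  Σ                    947.9402     6,296.0868
P = 947.9402; D_Mac = 6.64186 yrs; D_mod = 6.64186/(1+0.0635) = 6.24529 yrs.
ΔP/P ≈ -D_mod · Δy = -6.24529 × (-0.0115) = +0.071821 = +7.1821%.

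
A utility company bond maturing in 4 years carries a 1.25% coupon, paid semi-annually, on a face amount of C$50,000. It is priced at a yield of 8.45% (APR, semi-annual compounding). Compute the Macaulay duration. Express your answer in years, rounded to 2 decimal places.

3.90 years

Periodic yield y = 0.04225. Discount each cash flow and weight by its period:
  t   CF        PV=CF/(1+0.04225)^t    t·PV
  1       312.50       299.8321       299.8321
  2       312.50       287.6777       575.3554
  3       312.50       276.0160       828.0481
  4       312.50       264.8271     1,059.3084
  5       312.50       254.0917     1,270.4586
  6       312.50       243.7915     1,462.7491
  7       312.50       233.9089     1,637.3621
  8    50,312.50    36,132.7210   289,061.7678
  Σ                 37,992.8660   296,194.8816
Price P = Σ PV = 37,992.8660.
Macaulay duration = Σ(t·PV) / P = 296,194.8816 / 37,992.8660 = 7.79607 half-year periods.
In years: 7.79607 / 2 = 3.89803 years.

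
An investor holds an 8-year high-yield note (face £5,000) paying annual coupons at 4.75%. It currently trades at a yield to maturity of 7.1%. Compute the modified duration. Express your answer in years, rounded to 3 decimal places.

6.286 years

Periodic yield y = 0.071. First find Macaulay duration:
  t   CF        PV=CF/(1+0.071)^t    t·PV
  1       237.50       221.7554       221.7554
  2       237.50       207.0545       414.1090
  3       237.50       193.3282       579.9846
  4       237.50       180.5119       722.0474
  5       237.50       168.5451       842.7257
  6       237.50       157.3718       944.2305
  7       237.50       146.9391     1,028.5736
  8     5,237.50     3,025.5774    24,204.6193
  Σ                  4,301.0833    28,958.0455
P = 4,301.0833; Macaulay duration = 28,958.0455 / 4,301.0833 = 6.73273 years.
Modified duration = D_Mac / (1 + y) = 6.73273 / 1.071 = 6.28640 years.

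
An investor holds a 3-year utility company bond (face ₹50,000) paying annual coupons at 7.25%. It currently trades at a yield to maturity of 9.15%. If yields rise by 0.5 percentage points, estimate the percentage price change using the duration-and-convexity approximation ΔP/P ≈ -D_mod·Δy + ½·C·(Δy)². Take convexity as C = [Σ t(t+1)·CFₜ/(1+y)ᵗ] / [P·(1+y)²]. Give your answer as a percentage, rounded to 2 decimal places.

-1.27%

With y = 0.0915:
  t   CF        PV=CF/(1+0.0915)^t    t·PV        t(t+1)·PV
  1     3,625.00     3,321.1177     3,321.1177       6,642.2355
  2     3,625.00     3,042.7098     6,085.4196      18,256.2587
  3    53,625.00    41,237.8567   123,713.5701     494,854.2803
  Σ                 47,601.6842   133,120.1074     519,752.7745
P = 47,601.6842; D_Mac = 2.79654 yrs; D_mod = 2.56211 yrs; C = 9.16488.
Duration effect: -2.56211 × (+0.005) = -0.012811
Convexity effect: 0.5 × 9.16488 × (0.005)² = +0.0001146
ΔP/P ≈ -0.012811 + 0.0001146 = -0.012696 = -1.2696%.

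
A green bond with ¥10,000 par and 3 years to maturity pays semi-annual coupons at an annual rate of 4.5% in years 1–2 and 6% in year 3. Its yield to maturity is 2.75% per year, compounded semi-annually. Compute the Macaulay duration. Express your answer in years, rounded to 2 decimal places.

2.84 years

Periodic yield y = 0.01375. Discount each cash flow and weight by its period:
  t   CF        PV=CF/(1+0.01375)^t    t·PV
  1       225.00       221.9482       221.9482
  2       225.00       218.9378       437.8756
  3       225.00       215.9683       647.9048
  4       225.00       213.0390       852.1559
  5       300.00       280.1992     1,400.9961
  6    10,300.00     9,489.6899    56,938.1395
  Σ                 10,639.7824    60,499.0200
Price P = Σ PV = 10,639.7824.
Macaulay duration = Σ(t·PV) / P = 60,499.0200 / 10,639.7824 = 5.68611 half-year periods.
In years: 5.68611 / 2 = 2.84306 years.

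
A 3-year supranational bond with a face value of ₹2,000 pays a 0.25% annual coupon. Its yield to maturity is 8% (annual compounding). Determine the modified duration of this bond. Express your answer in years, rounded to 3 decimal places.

Periodic yield y = 0.08. First find Macaulay duration:
  t   CF        PV=CF/(1+0.08)^t    t·PV
  1         5.00         4.6296         4.6296
  2         5.00         4.2867         8.5734
  3     2,005.00     1,591.6336     4,774.9009
  Σ                  1,600.5500     4,788.1039
P = 1,600.5500; Macaulay duration = 4,788.1039 / 1,600.5500 = 2.99154 years.
Modified duration = D_Mac / (1 + y) = 2.99154 / 1.08 = 2.76994 years.

2.770 years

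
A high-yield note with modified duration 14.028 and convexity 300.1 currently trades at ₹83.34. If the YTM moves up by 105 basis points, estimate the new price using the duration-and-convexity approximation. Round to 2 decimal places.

₹72.44

Duration effect: -D_mod·Δy = -14.028 × (+0.0105) = -0.147294
Convexity effect: ½·C·(Δy)² = 0.5 × 300.1 × (0.0105)² = +0.0165430125
ΔP/P ≈ -0.147294 + 0.0165430125 = -0.1307509875
New price ≈ 83.34 × (1 - 0.1307509875) = 72.44321270175.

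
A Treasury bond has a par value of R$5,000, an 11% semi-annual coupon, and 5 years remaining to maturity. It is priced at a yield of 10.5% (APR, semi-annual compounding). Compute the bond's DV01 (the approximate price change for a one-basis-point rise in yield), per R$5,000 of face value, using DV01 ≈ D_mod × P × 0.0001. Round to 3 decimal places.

Periodic yield y = 0.0525.
  t   CF        PV=CF/(1+0.0525)^t    t·PV
  1       275.00       261.2827       261.2827
  2       275.00       248.2496       496.4991
  3       275.00       235.8666       707.5997
  4       275.00       224.1012       896.4050
  5       275.00       212.9228     1,064.6140
  6       275.00       202.3019     1,213.8117
  7       275.00       192.2109     1,345.4761
  8       275.00       182.6232     1,460.9853
  9       275.00       173.5137     1,561.6232
  10    5,275.00     3,162.2880    31,622.8799
  Σ                  5,095.3605    40,631.1768
P = 5,095.3605; D_Mac = 7.97415 half-year periods = 3.98708 yrs; D_mod = 3.78820 yrs.
DV01 ≈ 3.78820 × 5,095.3605 × 0.0001 = 1.930222.

R$1.930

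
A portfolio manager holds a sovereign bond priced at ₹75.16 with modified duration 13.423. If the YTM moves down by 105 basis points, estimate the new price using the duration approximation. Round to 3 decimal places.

Duration approximation: ΔP/P ≈ -D_mod · Δy = -13.423 × (-0.0105) = +0.1409415.
New price ≈ 75.16 × (1 + 0.1409415) = 85.75316314.

₹85.753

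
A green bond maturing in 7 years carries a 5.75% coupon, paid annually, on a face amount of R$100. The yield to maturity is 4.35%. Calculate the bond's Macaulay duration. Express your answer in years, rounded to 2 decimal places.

6.00 years

Periodic yield y = 0.0435. Discount each cash flow and weight by its year:
  t   CF        PV=CF/(1+0.0435)^t    t·PV
  1         5.75         5.5103         5.5103
  2         5.75         5.2806        10.5612
  3         5.75         5.0605        15.1814
  4         5.75         4.8495        19.3980
  5         5.75         4.6474        23.2368
  6         5.75         4.4536        26.7217
  7       105.75        78.4934       549.4539
  Σ                    108.2953       650.0633
Price P = Σ PV = 108.2953.
Macaulay duration = Σ(t·PV) / P = 650.0633 / 108.2953 = 6.00269 years.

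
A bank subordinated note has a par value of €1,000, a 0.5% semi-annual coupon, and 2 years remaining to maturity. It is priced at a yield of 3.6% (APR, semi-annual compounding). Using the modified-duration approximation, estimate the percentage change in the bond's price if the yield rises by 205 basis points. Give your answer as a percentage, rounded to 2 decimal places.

Periodic yield y = 0.018. Modified duration first:
  t   CF        PV=CF/(1+0.018)^t    t·PV
  1         2.50         2.4558         2.4558
  2         2.50         2.4124         4.8247
  3         2.50         2.3697         7.1092
  4     1,002.50       933.4547     3,733.8190
  Σ                    940.6926     3,748.2087
P = 940.6926; D_Mac = 3.98452 half-year periods = 1.99226 yrs; D_mod = 1.99226/(1+0.018) = 1.95703 yrs.
ΔP/P ≈ -D_mod · Δy = -1.95703 × (+0.0205) = -0.040119 = -4.0119%.

-4.01%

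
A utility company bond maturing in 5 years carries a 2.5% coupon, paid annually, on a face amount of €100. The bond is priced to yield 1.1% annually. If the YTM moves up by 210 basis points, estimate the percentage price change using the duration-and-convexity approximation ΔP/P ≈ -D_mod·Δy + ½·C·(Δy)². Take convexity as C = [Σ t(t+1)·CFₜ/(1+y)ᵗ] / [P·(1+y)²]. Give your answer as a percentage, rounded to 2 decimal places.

-9.30%

With y = 0.011:
  t   CF        PV=CF/(1+0.011)^t    t·PV        t(t+1)·PV
  1         2.50         2.4728         2.4728           4.9456
  2         2.50         2.4459         4.8918          14.6754
  3         2.50         2.4193         7.2578          29.0314
  4         2.50         2.3930         9.5718          47.8592
  5       102.50        97.0439       485.2193       2,911.3160
  Σ                    106.7748       509.4136       3,007.8275
P = 106.7748; D_Mac = 4.77092 yrs; D_mod = 4.71901 yrs; C = 27.56017.
Duration effect: -4.71901 × (+0.021) = -0.099099
Convexity effect: 0.5 × 27.56017 × (0.021)² = +0.0060770
ΔP/P ≈ -0.099099 + 0.0060770 = -0.093022 = -9.3022%.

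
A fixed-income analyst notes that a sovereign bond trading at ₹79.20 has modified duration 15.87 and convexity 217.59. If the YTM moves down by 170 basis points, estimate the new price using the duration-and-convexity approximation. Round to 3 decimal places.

₹103.058

Duration effect: -D_mod·Δy = -15.87 × (-0.017) = +0.269790
Convexity effect: ½·C·(Δy)² = 0.5 × 217.59 × (-0.017)² = +0.031441755
ΔP/P ≈ +0.269790 + 0.031441755 = +0.301231755
New price ≈ 79.20 × (1 + 0.301231755) = 103.057554996.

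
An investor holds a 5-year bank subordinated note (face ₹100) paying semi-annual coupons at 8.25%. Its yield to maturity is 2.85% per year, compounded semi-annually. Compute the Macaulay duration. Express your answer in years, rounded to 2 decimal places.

4.29 years

Periodic yield y = 0.01425. Discount each cash flow and weight by its period:
  t   CF        PV=CF/(1+0.01425)^t    t·PV
  1        4.125         4.0670         4.0670
  2        4.125         4.0099         8.0198
  3        4.125         3.9536        11.8607
  4        4.125         3.8980        15.5921
  5        4.125         3.8433        19.2163
  6        4.125         3.7893        22.7355
  7        4.125         3.7360        26.1521
  8        4.125         3.6835        29.4682
  9        4.125         3.6318        32.6860
  10     104.125        90.3868       903.8677
  Σ                    124.9991     1,073.6654
Price P = Σ PV = 124.9991.
Macaulay duration = Σ(t·PV) / P = 1,073.6654 / 124.9991 = 8.58938 half-year periods.
In years: 8.58938 / 2 = 4.29469 years.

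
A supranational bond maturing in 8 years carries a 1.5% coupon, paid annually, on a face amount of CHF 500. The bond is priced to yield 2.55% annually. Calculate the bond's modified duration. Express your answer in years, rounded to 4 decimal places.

Periodic yield y = 0.0255. First find Macaulay duration:
  t   CF        PV=CF/(1+0.0255)^t    t·PV
  1         7.50         7.3135         7.3135
  2         7.50         7.1316        14.2633
  3         7.50         6.9543        20.8629
  4         7.50         6.7814        27.1256
  5         7.50         6.6128        33.0638
  6         7.50         6.4483        38.6900
  7         7.50         6.2880        44.0159
  8       507.50       414.9070     3,319.2557
  Σ                    462.4369     3,504.5907
P = 462.4369; Macaulay duration = 3,504.5907 / 462.4369 = 7.57853 years.
Modified duration = D_Mac / (1 + y) = 7.57853 / 1.0255 = 7.39008 years.

7.3901 years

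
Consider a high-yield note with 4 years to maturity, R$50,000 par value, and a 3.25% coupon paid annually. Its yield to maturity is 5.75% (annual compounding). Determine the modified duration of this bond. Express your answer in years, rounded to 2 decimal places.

3.60 years

Periodic yield y = 0.0575. First find Macaulay duration:
  t   CF        PV=CF/(1+0.0575)^t    t·PV
  1     1,625.00     1,536.6430     1,536.6430
  2     1,625.00     1,453.0903     2,906.1807
  3     1,625.00     1,374.0807     4,122.2421
  4    51,625.00    41,279.8928   165,119.5711
  Σ                 45,643.7068   173,684.6368
P = 45,643.7068; Macaulay duration = 173,684.6368 / 45,643.7068 = 3.80523 years.
Modified duration = D_Mac / (1 + y) = 3.80523 / 1.0575 = 3.59832 years.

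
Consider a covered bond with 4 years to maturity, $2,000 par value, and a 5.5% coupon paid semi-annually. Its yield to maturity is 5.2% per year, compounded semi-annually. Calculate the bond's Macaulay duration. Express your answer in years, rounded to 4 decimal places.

Periodic yield y = 0.026. Discount each cash flow and weight by its period:
  t   CF        PV=CF/(1+0.026)^t    t·PV
  1        55.00        53.6062        53.6062
  2        55.00        52.2478       104.4956
  3        55.00        50.9238       152.7713
  4        55.00        49.6333       198.5332
  5        55.00        48.3755       241.8777
  6        55.00        47.1497       282.8979
  7        55.00        45.9548       321.6838
  8     2,055.00     1,673.5278    13,388.2227
  Σ                  2,021.4190    14,744.0886
Price P = Σ PV = 2,021.4190.
Macaulay duration = Σ(t·PV) / P = 14,744.0886 / 2,021.4190 = 7.29393 half-year periods.
In years: 7.29393 / 2 = 3.64696 years.

3.6470 years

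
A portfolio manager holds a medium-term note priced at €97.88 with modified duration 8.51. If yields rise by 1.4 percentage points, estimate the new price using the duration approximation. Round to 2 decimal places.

Duration approximation: ΔP/P ≈ -D_mod · Δy = -8.51 × (+0.014) = -0.119140.
New price ≈ 97.88 × (1 - 0.119140) = 86.2185768.

€86.22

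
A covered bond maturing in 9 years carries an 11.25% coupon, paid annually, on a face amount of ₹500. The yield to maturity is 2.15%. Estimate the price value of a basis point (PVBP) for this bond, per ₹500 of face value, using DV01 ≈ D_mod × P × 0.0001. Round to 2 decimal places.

Periodic yield y = 0.0215.
  t   CF        PV=CF/(1+0.0215)^t    t·PV
  1        56.25        55.0661        55.0661
  2        56.25        53.9071       107.8142
  3        56.25        52.7725       158.3174
  4        56.25        51.6617       206.6470
  5        56.25        50.5744       252.8720
  6        56.25        49.5099       297.0596
  7        56.25        48.4679       339.2751
  8        56.25        47.4477       379.5819
  9       556.25       459.3299     4,133.9688
  Σ                    868.7372     5,930.6020
P = 868.7372; D_Mac = 6.82669 yrs; D_mod = 6.68301 yrs.
DV01 ≈ 6.68301 × 868.7372 × 0.0001 = 0.580578.

₹0.58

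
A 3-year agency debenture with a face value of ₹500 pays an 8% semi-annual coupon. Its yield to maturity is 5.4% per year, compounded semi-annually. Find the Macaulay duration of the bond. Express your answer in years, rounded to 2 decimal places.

Periodic yield y = 0.027. Discount each cash flow and weight by its period:
  t   CF        PV=CF/(1+0.027)^t    t·PV
  1        20.00        19.4742        19.4742
  2        20.00        18.9622        37.9244
  3        20.00        18.4637        55.3911
  4        20.00        17.9783        71.9131
  5        20.00        17.5056        87.5282
  6       520.00       443.1805     2,659.0832
  Σ                    535.5646     2,931.3142
Price P = Σ PV = 535.5646.
Macaulay duration = Σ(t·PV) / P = 2,931.3142 / 535.5646 = 5.47332 half-year periods.
In years: 5.47332 / 2 = 2.73666 years.

2.74 years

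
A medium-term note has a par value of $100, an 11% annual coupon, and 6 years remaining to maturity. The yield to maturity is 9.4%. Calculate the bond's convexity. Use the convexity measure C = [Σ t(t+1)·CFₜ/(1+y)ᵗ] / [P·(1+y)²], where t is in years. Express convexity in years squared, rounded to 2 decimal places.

With y = 0.094:
  t   CF        PV=CF/(1+0.094)^t    t·PV        t(t+1)·PV
  1        11.00        10.0548        10.0548          20.1097
  2        11.00         9.1909        18.3818          55.1454
  3        11.00         8.4012        25.2036         100.8143
  4        11.00         7.6793        30.7173         153.5866
  5        11.00         7.0195        35.0975         210.5849
  6       111.00        64.7469       388.4815       2,719.3702
  Σ                    107.0927       507.9365       3,259.6111
P = 107.0927.
Convexity = Σ t(t+1)·PV / [P·(1+y)²] = 3,259.6111 / (107.0927 × 1.196836) = 25.43147.

25.43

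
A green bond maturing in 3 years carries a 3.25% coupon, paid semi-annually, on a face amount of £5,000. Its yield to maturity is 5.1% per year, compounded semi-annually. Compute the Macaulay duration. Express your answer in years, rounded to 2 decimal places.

Periodic yield y = 0.0255. Discount each cash flow and weight by its period:
  t   CF        PV=CF/(1+0.0255)^t    t·PV
  1        81.25        79.2296        79.2296
  2        81.25        77.2595       154.5191
  3        81.25        75.3384       226.0152
  4        81.25        73.4650       293.8602
  5        81.25        71.6383       358.1913
  6     5,081.25     4,368.7438    26,212.4627
  Σ                  4,745.6746    27,324.2780
Price P = Σ PV = 4,745.6746.
Macaulay duration = Σ(t·PV) / P = 27,324.2780 / 4,745.6746 = 5.75772 half-year periods.
In years: 5.75772 / 2 = 2.87886 years.

2.88 years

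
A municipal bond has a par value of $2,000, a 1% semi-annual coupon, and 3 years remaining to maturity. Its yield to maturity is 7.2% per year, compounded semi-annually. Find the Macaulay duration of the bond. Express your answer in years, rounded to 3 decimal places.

Periodic yield y = 0.036. Discount each cash flow and weight by its period:
  t   CF        PV=CF/(1+0.036)^t    t·PV
  1        10.00         9.6525         9.6525
  2        10.00         9.3171        18.6342
  3        10.00         8.9933        26.9800
  4        10.00         8.6808        34.7233
  5        10.00         8.3792        41.8959
  6     2,010.00     1,625.6892     9,754.1353
  Σ                  1,670.7122     9,886.0212
Price P = Σ PV = 1,670.7122.
Macaulay duration = Σ(t·PV) / P = 9,886.0212 / 1,670.7122 = 5.91725 half-year periods.
In years: 5.91725 / 2 = 2.95862 years.

2.959 years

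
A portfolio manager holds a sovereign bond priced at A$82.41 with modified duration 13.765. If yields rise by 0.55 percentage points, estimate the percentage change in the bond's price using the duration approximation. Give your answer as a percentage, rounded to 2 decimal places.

-7.57%

Duration approximation: ΔP/P ≈ -D_mod · Δy = -13.765 × (+0.0055) = -0.0757075.
As a percentage: -7.57075%.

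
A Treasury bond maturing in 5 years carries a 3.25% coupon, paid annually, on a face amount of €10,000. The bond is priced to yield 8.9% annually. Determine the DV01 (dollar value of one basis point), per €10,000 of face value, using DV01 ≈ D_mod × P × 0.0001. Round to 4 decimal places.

Periodic yield y = 0.089.
  t   CF        PV=CF/(1+0.089)^t    t·PV
  1       325.00       298.4389       298.4389
  2       325.00       274.0486       548.0972
  3       325.00       251.6516       754.9548
  4       325.00       231.0850       924.3402
  5    10,325.00     6,741.4088    33,707.0438
  Σ                  7,796.6330    36,232.8750
P = 7,796.6330; D_Mac = 4.64725 yrs; D_mod = 4.26744 yrs.
DV01 ≈ 4.26744 × 7,796.6330 × 0.0001 = 3.327169.

€3.3272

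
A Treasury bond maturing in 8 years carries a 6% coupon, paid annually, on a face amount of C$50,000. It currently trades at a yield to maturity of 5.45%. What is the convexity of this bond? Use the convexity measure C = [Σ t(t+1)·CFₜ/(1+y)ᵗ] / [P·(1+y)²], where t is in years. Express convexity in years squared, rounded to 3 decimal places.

With y = 0.0545:
  t   CF        PV=CF/(1+0.0545)^t    t·PV        t(t+1)·PV
  1     3,000.00     2,844.9502     2,844.9502       5,689.9004
  2     3,000.00     2,697.9139     5,395.8278      16,187.4834
  3     3,000.00     2,558.4769     7,675.4307      30,701.7230
  4     3,000.00     2,426.2465     9,704.9859      48,524.9296
  5     3,000.00     2,300.8501    11,504.2507      69,025.5044
  6     3,000.00     2,181.9347    13,091.6082      91,641.2577
  7     3,000.00     2,069.1652    14,484.1564     115,873.2513
  8    53,000.00    34,665.9572   277,327.6579   2,495,948.9213
  Σ                 51,745.4948   342,028.8680   2,873,592.9712
P = 51,745.4948.
Convexity = Σ t(t+1)·PV / [P·(1+y)²] = 2,873,592.9712 / (51,745.4948 × 1.111970) = 49.94127.

49.941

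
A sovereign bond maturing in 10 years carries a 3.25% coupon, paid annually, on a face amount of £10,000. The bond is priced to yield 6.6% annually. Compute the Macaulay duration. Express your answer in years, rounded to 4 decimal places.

Periodic yield y = 0.066. Discount each cash flow and weight by its year:
  t   CF        PV=CF/(1+0.066)^t    t·PV
  1       325.00       304.8780       304.8780
  2       325.00       286.0019       572.0038
  3       325.00       268.2945       804.8835
  4       325.00       251.6834     1,006.7335
  5       325.00       236.1007     1,180.5037
  6       325.00       221.4829     1,328.8972
  7       325.00       207.7700     1,454.3903
  8       325.00       194.9062     1,559.2498
  9       325.00       182.8389     1,645.5498
  10   10,325.00     5,449.0151    54,490.1513
  Σ                  7,602.9717    64,347.2409
Price P = Σ PV = 7,602.9717.
Macaulay duration = Σ(t·PV) / P = 64,347.2409 / 7,602.9717 = 8.46343 years.

8.4634 years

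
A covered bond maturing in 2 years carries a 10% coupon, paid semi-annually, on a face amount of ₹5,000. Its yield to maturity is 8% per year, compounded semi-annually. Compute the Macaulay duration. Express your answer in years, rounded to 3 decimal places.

1.864 years

Periodic yield y = 0.04. Discount each cash flow and weight by its period:
  t   CF        PV=CF/(1+0.04)^t    t·PV
  1       250.00       240.3846       240.3846
  2       250.00       231.1391       462.2781
  3       250.00       222.2491       666.7473
  4     5,250.00     4,487.7220    17,950.8880
  Σ                  5,181.4948    19,320.2980
Price P = Σ PV = 5,181.4948.
Macaulay duration = Σ(t·PV) / P = 19,320.2980 / 5,181.4948 = 3.72871 half-year periods.
In years: 3.72871 / 2 = 1.86436 years.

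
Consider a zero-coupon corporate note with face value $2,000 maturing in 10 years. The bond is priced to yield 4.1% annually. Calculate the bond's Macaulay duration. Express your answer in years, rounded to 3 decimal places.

10.000 years

A zero-coupon bond has a single cash flow at maturity, so its Macaulay duration equals its maturity: 10 years.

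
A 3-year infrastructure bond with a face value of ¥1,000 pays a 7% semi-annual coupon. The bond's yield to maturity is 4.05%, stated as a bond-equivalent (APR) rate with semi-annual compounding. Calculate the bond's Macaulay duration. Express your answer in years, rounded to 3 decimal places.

2.769 years

Periodic yield y = 0.02025. Discount each cash flow and weight by its period:
  t   CF        PV=CF/(1+0.02025)^t    t·PV
  1        35.00        34.3053        34.3053
  2        35.00        33.6244        67.2488
  3        35.00        32.9570        98.8711
  4        35.00        32.3029       129.2116
  5        35.00        31.6618       158.3088
  6     1,035.00       917.7000     5,506.2000
  Σ                  1,082.5514     5,994.1457
Price P = Σ PV = 1,082.5514.
Macaulay duration = Σ(t·PV) / P = 5,994.1457 / 1,082.5514 = 5.53705 half-year periods.
In years: 5.53705 / 2 = 2.76853 years.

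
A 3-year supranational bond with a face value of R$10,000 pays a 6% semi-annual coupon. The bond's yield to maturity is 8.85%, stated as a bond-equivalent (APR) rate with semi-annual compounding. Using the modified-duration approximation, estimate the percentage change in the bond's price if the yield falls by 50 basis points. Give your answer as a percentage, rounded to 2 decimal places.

+1.33%

Periodic yield y = 0.04425. Modified duration first:
  t   CF        PV=CF/(1+0.04425)^t    t·PV
  1       300.00       287.2875       287.2875
  2       300.00       275.1137       550.2275
  3       300.00       263.4558       790.3675
  4       300.00       252.2919     1,009.1676
  5       300.00       241.6011     1,208.0053
  6    10,300.00     7,943.4711    47,660.8267
  Σ                  9,263.2212    51,505.8821
P = 9,263.2212; D_Mac = 5.56026 half-year periods = 2.78013 yrs; D_mod = 2.78013/(1+0.04425) = 2.66232 yrs.
ΔP/P ≈ -D_mod · Δy = -2.66232 × (-0.005) = +0.013312 = +1.3312%.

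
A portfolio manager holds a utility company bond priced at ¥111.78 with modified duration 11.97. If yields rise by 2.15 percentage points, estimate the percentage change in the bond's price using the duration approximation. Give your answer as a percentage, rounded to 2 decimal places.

-25.74%

Duration approximation: ΔP/P ≈ -D_mod · Δy = -11.97 × (+0.0215) = -0.257355.
As a percentage: -25.7355%.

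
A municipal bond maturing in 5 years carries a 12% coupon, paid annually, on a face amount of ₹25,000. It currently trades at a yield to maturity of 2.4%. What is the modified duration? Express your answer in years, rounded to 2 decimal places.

Periodic yield y = 0.024. First find Macaulay duration:
  t   CF        PV=CF/(1+0.024)^t    t·PV
  1     3,000.00     2,929.6875     2,929.6875
  2     3,000.00     2,861.0229     5,722.0459
  3     3,000.00     2,793.9677     8,381.9032
  4     3,000.00     2,728.4841    10,913.9364
  5    28,000.00    24,868.9958   124,344.9788
  Σ                 36,182.1580   152,292.5517
P = 36,182.1580; Macaulay duration = 152,292.5517 / 36,182.1580 = 4.20905 years.
Modified duration = D_Mac / (1 + y) = 4.20905 / 1.024 = 4.11040 years.

4.11 years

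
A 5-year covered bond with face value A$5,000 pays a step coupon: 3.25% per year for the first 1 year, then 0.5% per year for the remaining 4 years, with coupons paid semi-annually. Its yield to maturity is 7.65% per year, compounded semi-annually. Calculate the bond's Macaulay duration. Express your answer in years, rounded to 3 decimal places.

Periodic yield y = 0.03825. Discount each cash flow and weight by its period:
  t   CF        PV=CF/(1+0.03825)^t    t·PV
  1        81.25        78.2567        78.2567
  2        81.25        75.3736       150.7473
  3        12.50        11.1687        33.5062
  4        12.50        10.7573        43.0291
  5        12.50        10.3610        51.8048
  6        12.50         9.9793        59.8756
  7        12.50         9.6116        67.2813
  8        12.50         9.2575        74.0601
  9        12.50         8.9165        80.2482
  10    5,012.50     3,443.7767    34,437.7674
  Σ                  3,667.4589    35,076.5766
Price P = Σ PV = 3,667.4589.
Macaulay duration = Σ(t·PV) / P = 35,076.5766 / 3,667.4589 = 9.56427 half-year periods.
In years: 9.56427 / 2 = 4.78214 years.

4.782 years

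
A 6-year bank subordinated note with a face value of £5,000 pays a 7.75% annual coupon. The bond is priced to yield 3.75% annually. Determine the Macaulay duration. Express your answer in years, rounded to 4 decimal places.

Periodic yield y = 0.0375. Discount each cash flow and weight by its year:
  t   CF        PV=CF/(1+0.0375)^t    t·PV
  1       387.50       373.4940       373.4940
  2       387.50       359.9942       719.9884
  3       387.50       346.9824     1,040.9471
  4       387.50       334.4408     1,337.7633
  5       387.50       322.3526     1,611.7630
  6     5,387.50     4,319.7504    25,918.5022
  Σ                  6,057.0143    31,002.4580
Price P = Σ PV = 6,057.0143.
Macaulay duration = Σ(t·PV) / P = 31,002.4580 / 6,057.0143 = 5.11844 years.

5.1184 years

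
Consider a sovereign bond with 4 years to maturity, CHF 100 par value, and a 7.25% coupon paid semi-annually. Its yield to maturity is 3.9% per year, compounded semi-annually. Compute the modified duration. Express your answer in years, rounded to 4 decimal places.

3.5049 years

Periodic yield y = 0.0195. First find Macaulay duration:
  t   CF        PV=CF/(1+0.0195)^t    t·PV
  1        3.625         3.5557         3.5557
  2        3.625         3.4877         6.9753
  3        3.625         3.4209        10.2628
  4        3.625         3.3555        13.4221
  5        3.625         3.2913        16.4567
  6        3.625         3.2284        19.3703
  7        3.625         3.1666        22.1664
  8      103.625        88.7905       710.3243
  Σ                    112.2967       802.5336
P = 112.2967; Macaulay duration = 802.5336 / 112.2967 = 7.14655 half-year periods = 3.57327 years.
Modified duration = D_Mac / (1 + y) = 3.57327 / 1.0195 = 3.50493 years.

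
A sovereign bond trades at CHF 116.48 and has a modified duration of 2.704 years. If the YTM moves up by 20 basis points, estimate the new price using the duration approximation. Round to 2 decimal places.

CHF 115.85

Duration approximation: ΔP/P ≈ -D_mod · Δy = -2.704 × (+0.002) = -0.005408.
New price ≈ 116.48 × (1 - 0.005408) = 115.85007616.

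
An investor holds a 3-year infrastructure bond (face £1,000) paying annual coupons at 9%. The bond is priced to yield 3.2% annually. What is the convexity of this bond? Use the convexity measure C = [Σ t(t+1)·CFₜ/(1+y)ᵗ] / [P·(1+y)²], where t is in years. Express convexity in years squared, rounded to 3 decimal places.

With y = 0.032:
  t   CF        PV=CF/(1+0.032)^t    t·PV        t(t+1)·PV
  1        90.00        87.2093        87.2093         174.4186
  2        90.00        84.5051       169.0103         507.0308
  3     1,090.00       991.7162     2,975.1486      11,900.5944
  Σ                  1,163.4306     3,231.3682      12,582.0438
P = 1,163.4306.
Convexity = Σ t(t+1)·PV / [P·(1+y)²] = 12,582.0438 / (1,163.4306 × 1.065024) = 10.15433.

10.154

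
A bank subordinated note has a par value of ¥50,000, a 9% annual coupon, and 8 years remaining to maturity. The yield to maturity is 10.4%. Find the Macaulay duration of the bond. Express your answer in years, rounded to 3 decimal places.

5.950 years

Periodic yield y = 0.104. Discount each cash flow and weight by its year:
  t   CF        PV=CF/(1+0.104)^t    t·PV
  1     4,500.00     4,076.0870     4,076.0870
  2     4,500.00     3,692.1078     7,384.2155
  3     4,500.00     3,344.3005    10,032.9015
  4     4,500.00     3,029.2577    12,117.0308
  5     4,500.00     2,743.8928    13,719.4642
  6     4,500.00     2,485.4102    14,912.4611
  7     4,500.00     2,251.2773    15,758.9414
  8    54,500.00    24,696.9837   197,575.8696
  Σ                 46,319.3170   275,576.9710
Price P = Σ PV = 46,319.3170.
Macaulay duration = Σ(t·PV) / P = 275,576.9710 / 46,319.3170 = 5.94950 years.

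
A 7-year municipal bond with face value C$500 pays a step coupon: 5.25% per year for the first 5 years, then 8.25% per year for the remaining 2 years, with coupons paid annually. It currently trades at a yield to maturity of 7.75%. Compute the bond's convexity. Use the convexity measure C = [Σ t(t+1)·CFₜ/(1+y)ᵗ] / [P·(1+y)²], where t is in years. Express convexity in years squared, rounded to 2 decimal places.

With y = 0.0775:
  t   CF        PV=CF/(1+0.0775)^t    t·PV        t(t+1)·PV
  1        26.25        24.3619        24.3619          48.7239
  2        26.25        22.6097        45.2194         135.6582
  3        26.25        20.9835        62.9504         251.8017
  4        26.25        19.4742        77.8969         389.4845
  5        26.25        18.0735        90.3676         542.2058
  6        41.25        26.3585       158.1508       1,107.0559
  7       541.25       320.9792     2,246.8547      17,974.8380
  Σ                    452.8406     2,705.8019      20,449.7681
P = 452.8406.
Convexity = Σ t(t+1)·PV / [P·(1+y)²] = 20,449.7681 / (452.8406 × 1.161006) = 38.89632.

38.90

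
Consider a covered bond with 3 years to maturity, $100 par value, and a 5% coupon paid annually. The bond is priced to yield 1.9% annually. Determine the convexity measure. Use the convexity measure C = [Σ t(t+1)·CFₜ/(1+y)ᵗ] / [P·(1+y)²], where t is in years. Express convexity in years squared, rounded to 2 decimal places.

With y = 0.019:
  t   CF        PV=CF/(1+0.019)^t    t·PV        t(t+1)·PV
  1         5.00         4.9068         4.9068           9.8135
  2         5.00         4.8153         9.6306          28.8917
  3       105.00        99.2354       297.7063       1,190.8251
  Σ                    108.9575       312.2436       1,229.5304
P = 108.9575.
Convexity = Σ t(t+1)·PV / [P·(1+y)²] = 1,229.5304 / (108.9575 × 1.038361) = 10.86760.

10.87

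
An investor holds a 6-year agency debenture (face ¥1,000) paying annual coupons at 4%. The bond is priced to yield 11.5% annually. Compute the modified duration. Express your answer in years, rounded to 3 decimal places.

Periodic yield y = 0.115. First find Macaulay duration:
  t   CF        PV=CF/(1+0.115)^t    t·PV
  1        40.00        35.8744        35.8744
  2        40.00        32.1744        64.3488
  3        40.00        28.8560        86.5679
  4        40.00        25.8798       103.5191
  5        40.00        23.2106       116.0528
  6     1,040.00       541.2328     3,247.3970
  Σ                    687.2279     3,653.7600
P = 687.2279; Macaulay duration = 3,653.7600 / 687.2279 = 5.31666 years.
Modified duration = D_Mac / (1 + y) = 5.31666 / 1.115 = 4.76831 years.

4.768 years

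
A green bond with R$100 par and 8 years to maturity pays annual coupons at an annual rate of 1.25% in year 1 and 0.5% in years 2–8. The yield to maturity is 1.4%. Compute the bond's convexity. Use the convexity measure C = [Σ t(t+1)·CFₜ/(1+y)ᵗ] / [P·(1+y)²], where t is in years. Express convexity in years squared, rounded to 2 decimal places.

With y = 0.014:
  t   CF        PV=CF/(1+0.014)^t    t·PV        t(t+1)·PV
  1         1.25         1.2327         1.2327           2.4655
  2         0.50         0.4863         0.9726           2.9177
  3         0.50         0.4796         1.4387           5.7549
  4         0.50         0.4730         1.8918           9.4591
  5         0.50         0.4664         2.3321          13.9927
  6         0.50         0.4600         2.7599          19.3193
  7         0.50         0.4536         3.1754          25.4034
  8       100.50        89.9213       719.3701       6,474.3313
  Σ                     93.9729       733.1734       6,553.6439
P = 93.9729.
Convexity = Σ t(t+1)·PV / [P·(1+y)²] = 6,553.6439 / (93.9729 × 1.028196) = 67.82729.

67.83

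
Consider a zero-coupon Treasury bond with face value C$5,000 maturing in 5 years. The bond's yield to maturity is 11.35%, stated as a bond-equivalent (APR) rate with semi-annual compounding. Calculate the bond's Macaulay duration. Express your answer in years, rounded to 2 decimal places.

5.00 years

A zero-coupon bond has a single cash flow at maturity, so its Macaulay duration equals its maturity: 5 years.
(Equivalently: 10 semi-annual periods ÷ 2 = 5 years.)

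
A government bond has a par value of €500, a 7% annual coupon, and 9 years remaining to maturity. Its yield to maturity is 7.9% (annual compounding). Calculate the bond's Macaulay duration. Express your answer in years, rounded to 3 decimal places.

Periodic yield y = 0.079. Discount each cash flow and weight by its year:
  t   CF        PV=CF/(1+0.079)^t    t·PV
  1        35.00        32.4374        32.4374
  2        35.00        30.0625        60.1250
  3        35.00        27.8614        83.5843
  4        35.00        25.8215       103.2862
  5        35.00        23.9310       119.6550
  6        35.00        22.1789       133.0732
  7        35.00        20.5550       143.8851
  8        35.00        19.0501       152.4005
  9       535.00       269.8738     2,428.8645
  Σ                    471.7717     3,257.3114
Price P = Σ PV = 471.7717.
Macaulay duration = Σ(t·PV) / P = 3,257.3114 / 471.7717 = 6.90442 years.

6.904 years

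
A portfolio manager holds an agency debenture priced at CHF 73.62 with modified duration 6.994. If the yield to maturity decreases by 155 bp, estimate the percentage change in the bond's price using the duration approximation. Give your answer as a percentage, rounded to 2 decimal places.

+10.84%

Duration approximation: ΔP/P ≈ -D_mod · Δy = -6.994 × (-0.0155) = +0.108407.
As a percentage: +10.8407%.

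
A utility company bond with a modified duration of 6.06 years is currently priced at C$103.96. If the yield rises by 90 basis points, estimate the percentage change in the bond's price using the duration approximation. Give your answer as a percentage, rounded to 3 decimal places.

-5.454%

Duration approximation: ΔP/P ≈ -D_mod · Δy = -6.06 × (+0.009) = -0.054540.
As a percentage: -5.4540%.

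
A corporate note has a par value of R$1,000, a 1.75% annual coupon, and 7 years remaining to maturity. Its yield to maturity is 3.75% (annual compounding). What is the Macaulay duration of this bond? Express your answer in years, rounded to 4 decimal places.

Periodic yield y = 0.0375. Discount each cash flow and weight by its year:
  t   CF        PV=CF/(1+0.0375)^t    t·PV
  1        17.50        16.8675        16.8675
  2        17.50        16.2578        32.5156
  3        17.50        15.6702        47.0105
  4        17.50        15.1038        60.4151
  5        17.50        14.5579        72.7893
  6        17.50        14.0317        84.1900
  7     1,017.50       786.3532     5,504.4727
  Σ                    878.8420     5,818.2607
Price P = Σ PV = 878.8420.
Macaulay duration = Σ(t·PV) / P = 5,818.2607 / 878.8420 = 6.62037 years.

6.6204 years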